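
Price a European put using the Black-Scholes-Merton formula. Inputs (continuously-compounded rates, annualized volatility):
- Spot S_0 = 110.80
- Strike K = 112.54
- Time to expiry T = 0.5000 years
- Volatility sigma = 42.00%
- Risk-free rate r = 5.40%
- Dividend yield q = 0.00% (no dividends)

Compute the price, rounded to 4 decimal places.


d1 = (ln(S/K) + (r - q + 0.5*sigma^2) * T) / (sigma * sqrt(T)) = 0.18693903
d2 = d1 - sigma * sqrt(T) = -0.11004582
exp(-rT) = 0.97336124; exp(-qT) = 1.00000000
P = K * exp(-rT) * N(-d2) - S_0 * exp(-qT) * N(-d1)
N(-d1) = 0.42585422; N(-d2) = 0.54381348
P = 112.5400 * 0.97336124 * 0.54381348 - 110.8000 * 1.00000000 * 0.42585422 = 12.3858

Answer: Price = 12.3858


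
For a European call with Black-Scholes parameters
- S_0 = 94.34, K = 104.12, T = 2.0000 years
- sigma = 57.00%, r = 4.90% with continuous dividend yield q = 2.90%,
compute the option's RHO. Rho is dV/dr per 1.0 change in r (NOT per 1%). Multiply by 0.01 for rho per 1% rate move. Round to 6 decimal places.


d1 = 0.3303071903; d2 = -0.4757945402
phi(d1) = 0.3777623619; exp(-qT) = 0.9436499474; exp(-rT) = 0.9066489038
N(d2) = 0.3171103800
Rho = K*T*exp(-rT)*N(d2) = 104.1200 * 2.0000 * 0.9066489038 * 0.3171103800 = 59.870620

Answer: Rho = 59.870620


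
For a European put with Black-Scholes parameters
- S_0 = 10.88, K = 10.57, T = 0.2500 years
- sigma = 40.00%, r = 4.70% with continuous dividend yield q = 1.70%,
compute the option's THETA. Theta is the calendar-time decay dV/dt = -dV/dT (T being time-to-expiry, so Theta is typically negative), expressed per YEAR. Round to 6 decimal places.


Answer: Theta = -1.503619

Derivation:
d1 = 0.2820322077; d2 = 0.0820322077
phi(d1) = 0.3833872836; exp(-qT) = 0.9957590185; exp(-rT) = 0.9883187617
Theta = -S*exp(-qT)*phi(d1)*sigma/(2*sqrt(T)) + r*K*exp(-rT)*N(-d2) - q*S*exp(-qT)*N(-d1)
N(-d1) = 0.3889594071; N(-d2) = 0.4673105508; sqrt(T) = 0.5000000000
Term 1 = -10.8800 * 0.9957590185 * 0.3833872836 * 0.4000 / (2 * 0.5000000000) = -1.6614253744
Term 2 = 0.0470 * 10.5700 * 0.9883187617 * 0.4673105508 = 0.2294433482
Term 3 = -0.0170 * 10.8800 * 0.9957590185 * 0.3889594071 = -0.0716368275
Theta = -1.6614253744 + (0.2294433482) + (-0.0716368275) = -1.503619


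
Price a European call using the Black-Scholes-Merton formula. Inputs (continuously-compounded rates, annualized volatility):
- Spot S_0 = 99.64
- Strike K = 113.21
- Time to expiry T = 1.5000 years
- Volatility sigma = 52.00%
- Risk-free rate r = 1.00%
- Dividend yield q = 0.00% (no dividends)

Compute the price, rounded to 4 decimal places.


Answer: Price = 20.8344

Derivation:
d1 = (ln(S/K) + (r - q + 0.5*sigma^2) * T) / (sigma * sqrt(T)) = 0.14150387
d2 = d1 - sigma * sqrt(T) = -0.49536347
exp(-rT) = 0.98511194; exp(-qT) = 1.00000000
C = S_0 * exp(-qT) * N(d1) - K * exp(-rT) * N(d2)
N(d1) = 0.55626405; N(d2) = 0.31017179
C = 99.6400 * 1.00000000 * 0.55626405 - 113.2100 * 0.98511194 * 0.31017179 = 20.8344


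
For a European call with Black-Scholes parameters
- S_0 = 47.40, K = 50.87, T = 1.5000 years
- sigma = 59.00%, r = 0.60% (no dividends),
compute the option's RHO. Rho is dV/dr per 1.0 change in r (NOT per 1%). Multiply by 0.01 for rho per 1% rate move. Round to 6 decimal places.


Answer: Rho = 24.771686

Derivation:
d1 = 0.2759811998; d2 = -0.4466182743
phi(d1) = 0.3840350922; exp(-qT) = 1.0000000000; exp(-rT) = 0.9910403788
N(d2) = 0.3275753494
Rho = K*T*exp(-rT)*N(d2) = 50.8700 * 1.5000 * 0.9910403788 * 0.3275753494 = 24.771686


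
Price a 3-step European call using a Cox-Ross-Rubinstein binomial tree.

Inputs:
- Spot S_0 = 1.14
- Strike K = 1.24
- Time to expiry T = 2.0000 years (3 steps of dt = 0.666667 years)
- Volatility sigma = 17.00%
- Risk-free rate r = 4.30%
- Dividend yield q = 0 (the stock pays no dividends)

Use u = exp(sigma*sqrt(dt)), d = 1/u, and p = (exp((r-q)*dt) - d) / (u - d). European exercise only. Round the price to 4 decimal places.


dt = T/N = 0.666667
u = exp(sigma*sqrt(dt)) = 1.148899; d = 1/u = 0.870398
p = (exp((r-q)*dt) - d) / (u - d) = 0.569776
Discount per step: exp(-r*dt) = 0.971740
Stock lattice S(k, i) with i counting down-moves:
  k=0: S(0,0) = 1.1400
  k=1: S(1,0) = 1.3097; S(1,1) = 0.9923
  k=2: S(2,0) = 1.5048; S(2,1) = 1.1400; S(2,2) = 0.8637
  k=3: S(3,0) = 1.7288; S(3,1) = 1.3097; S(3,2) = 0.9923; S(3,3) = 0.7517
Terminal payoffs V(N, i) = max(S_T - K, 0):
  V(3,0) = 0.488824; V(3,1) = 0.069745; V(3,2) = 0.000000; V(3,3) = 0.000000
Backward induction: V(k, i) = exp(-r*dt) * [p * V(k+1, i) + (1-p) * V(k+1, i+1)].
  V(2,0) = exp(-r*dt) * [p*0.488824 + (1-p)*0.069745] = 0.299808
  V(2,1) = exp(-r*dt) * [p*0.069745 + (1-p)*0.000000] = 0.038616
  V(2,2) = exp(-r*dt) * [p*0.000000 + (1-p)*0.000000] = 0.000000
  V(1,0) = exp(-r*dt) * [p*0.299808 + (1-p)*0.038616] = 0.182140
  V(1,1) = exp(-r*dt) * [p*0.038616 + (1-p)*0.000000] = 0.021381
  V(0,0) = exp(-r*dt) * [p*0.182140 + (1-p)*0.021381] = 0.109785

Answer: Price = V(0,0) = 0.1098


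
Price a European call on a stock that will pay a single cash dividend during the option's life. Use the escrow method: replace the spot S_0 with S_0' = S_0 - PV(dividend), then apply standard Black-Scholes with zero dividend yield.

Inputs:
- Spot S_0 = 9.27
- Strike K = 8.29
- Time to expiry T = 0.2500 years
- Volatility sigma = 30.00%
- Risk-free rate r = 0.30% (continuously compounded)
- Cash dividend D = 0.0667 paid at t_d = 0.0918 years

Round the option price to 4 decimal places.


PV(D) = D * exp(-r * t_d) = 0.0667 * 0.99972464 = 0.06668163
S_0' = S_0 - PV(D) = 9.2700 - 0.06668163 = 9.20331837
d1 = (ln(S_0'/K) + (r + sigma^2/2)*T) / (sigma*sqrt(T)) = 0.77676095
d2 = d1 - sigma*sqrt(T) = 0.62676095
exp(-rT) = 0.99925028
N(d1) = 0.78135009; N(d2) = 0.73459203
C = S_0' * N(d1) - K * exp(-rT) * N(d2) = 9.20331837 * 0.78135009 - 8.2900 * 0.99925028 * 0.73459203 = 1.1058

Answer: Price = 1.1058


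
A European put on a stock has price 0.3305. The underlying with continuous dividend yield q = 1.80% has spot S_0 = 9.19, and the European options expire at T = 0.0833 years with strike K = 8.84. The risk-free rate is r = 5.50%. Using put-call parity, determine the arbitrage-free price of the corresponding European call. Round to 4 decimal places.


Answer: Call price = 0.7071

Derivation:
Put-call parity: C - P = S_0 * exp(-qT) - K * exp(-rT).
S_0 * exp(-qT) = 9.1900 * 0.99850172 = 9.17623084
K * exp(-rT) = 8.8400 * 0.99542898 = 8.79959217
C = P + S*exp(-qT) - K*exp(-rT)
C = 0.3305 + 9.17623084 - 8.79959217 = 0.7071


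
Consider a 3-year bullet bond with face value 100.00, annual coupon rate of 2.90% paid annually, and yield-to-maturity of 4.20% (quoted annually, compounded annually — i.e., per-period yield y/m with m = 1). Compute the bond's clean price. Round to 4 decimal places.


Answer: Price = 96.4060

Derivation:
Coupon per period c = face * coupon_rate / m = 2.900000
Periods per year m = 1; per-period yield y/m = 0.042000
Number of cashflows N = 3
Cashflows (t years, CF_t, discount factor 1/(1+y/m)^(m*t), PV):
  t = 1.0000: CF_t = 2.900000, DF = 0.959693, PV = 2.783109
  t = 2.0000: CF_t = 2.900000, DF = 0.921010, PV = 2.670930
  t = 3.0000: CF_t = 102.900000, DF = 0.883887, PV = 90.951993
Price P = sum_t PV_t = 96.406032


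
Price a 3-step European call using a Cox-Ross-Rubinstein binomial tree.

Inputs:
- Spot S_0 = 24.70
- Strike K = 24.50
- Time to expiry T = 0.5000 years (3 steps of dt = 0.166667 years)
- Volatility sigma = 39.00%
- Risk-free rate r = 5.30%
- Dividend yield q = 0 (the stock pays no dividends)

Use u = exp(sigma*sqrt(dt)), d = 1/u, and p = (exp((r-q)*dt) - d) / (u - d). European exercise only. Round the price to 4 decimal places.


Answer: Price = V(0,0) = 3.3244

Derivation:
dt = T/N = 0.166667
u = exp(sigma*sqrt(dt)) = 1.172592; d = 1/u = 0.852811
p = (exp((r-q)*dt) - d) / (u - d) = 0.488025
Discount per step: exp(-r*dt) = 0.991206
Stock lattice S(k, i) with i counting down-moves:
  k=0: S(0,0) = 24.7000
  k=1: S(1,0) = 28.9630; S(1,1) = 21.0644
  k=2: S(2,0) = 33.9618; S(2,1) = 24.7000; S(2,2) = 17.9640
  k=3: S(3,0) = 39.8234; S(3,1) = 28.9630; S(3,2) = 21.0644; S(3,3) = 15.3199
Terminal payoffs V(N, i) = max(S_T - K, 0):
  V(3,0) = 15.323363; V(3,1) = 4.463027; V(3,2) = 0.000000; V(3,3) = 0.000000
Backward induction: V(k, i) = exp(-r*dt) * [p * V(k+1, i) + (1-p) * V(k+1, i+1)].
  V(2,0) = exp(-r*dt) * [p*15.323363 + (1-p)*4.463027] = 9.677282
  V(2,1) = exp(-r*dt) * [p*4.463027 + (1-p)*0.000000] = 2.158914
  V(2,2) = exp(-r*dt) * [p*0.000000 + (1-p)*0.000000] = 0.000000
  V(1,0) = exp(-r*dt) * [p*9.677282 + (1-p)*2.158914] = 5.776812
  V(1,1) = exp(-r*dt) * [p*2.158914 + (1-p)*0.000000] = 1.044339
  V(0,0) = exp(-r*dt) * [p*5.776812 + (1-p)*1.044339] = 3.324409


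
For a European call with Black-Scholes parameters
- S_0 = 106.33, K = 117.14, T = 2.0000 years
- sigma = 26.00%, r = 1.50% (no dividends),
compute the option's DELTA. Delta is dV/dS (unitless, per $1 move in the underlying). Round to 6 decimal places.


Answer: Delta = 0.500844

Derivation:
d1 = 0.0021149700; d2 = -0.3655805562
phi(d1) = 0.3989413881; exp(-qT) = 1.0000000000; exp(-rT) = 0.9704455335
N(d1) = 0.5008437503
Delta = exp(-qT) * N(d1) = 1.0000000000 * 0.5008437503 = 0.500844


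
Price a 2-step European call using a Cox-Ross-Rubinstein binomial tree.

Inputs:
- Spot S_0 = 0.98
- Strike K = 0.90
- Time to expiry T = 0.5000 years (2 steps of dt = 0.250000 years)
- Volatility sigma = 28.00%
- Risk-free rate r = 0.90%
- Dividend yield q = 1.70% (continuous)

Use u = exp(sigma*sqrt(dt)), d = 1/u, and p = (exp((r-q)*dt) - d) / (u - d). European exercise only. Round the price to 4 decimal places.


dt = T/N = 0.250000
u = exp(sigma*sqrt(dt)) = 1.150274; d = 1/u = 0.869358
p = (exp((r-q)*dt) - d) / (u - d) = 0.457945
Discount per step: exp(-r*dt) = 0.997753
Stock lattice S(k, i) with i counting down-moves:
  k=0: S(0,0) = 0.9800
  k=1: S(1,0) = 1.1273; S(1,1) = 0.8520
  k=2: S(2,0) = 1.2967; S(2,1) = 0.9800; S(2,2) = 0.7407
Terminal payoffs V(N, i) = max(S_T - K, 0):
  V(2,0) = 0.396667; V(2,1) = 0.080000; V(2,2) = 0.000000
Backward induction: V(k, i) = exp(-r*dt) * [p * V(k+1, i) + (1-p) * V(k+1, i+1)].
  V(1,0) = exp(-r*dt) * [p*0.396667 + (1-p)*0.080000] = 0.224510
  V(1,1) = exp(-r*dt) * [p*0.080000 + (1-p)*0.000000] = 0.036553
  V(0,0) = exp(-r*dt) * [p*0.224510 + (1-p)*0.036553] = 0.122352

Answer: Price = V(0,0) = 0.1224


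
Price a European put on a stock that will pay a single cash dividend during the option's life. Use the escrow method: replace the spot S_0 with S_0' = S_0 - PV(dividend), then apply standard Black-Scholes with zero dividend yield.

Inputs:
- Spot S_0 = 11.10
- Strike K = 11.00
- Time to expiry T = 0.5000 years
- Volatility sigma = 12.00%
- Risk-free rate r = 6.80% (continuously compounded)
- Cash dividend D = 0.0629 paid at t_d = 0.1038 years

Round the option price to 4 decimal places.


Answer: Price = 0.1991

Derivation:
PV(D) = D * exp(-r * t_d) = 0.0629 * 0.99296645 = 0.06245759
S_0' = S_0 - PV(D) = 11.1000 - 0.06245759 = 11.03754241
d1 = (ln(S_0'/K) + (r + sigma^2/2)*T) / (sigma*sqrt(T)) = 0.48327373
d2 = d1 - sigma*sqrt(T) = 0.39842091
exp(-rT) = 0.96657150
N(-d1) = 0.31445070; N(-d2) = 0.34515997
P = K * exp(-rT) * N(-d2) - S_0' * N(-d1) = 11.0000 * 0.96657150 * 0.34515997 - 11.03754241 * 0.31445070 = 0.1991


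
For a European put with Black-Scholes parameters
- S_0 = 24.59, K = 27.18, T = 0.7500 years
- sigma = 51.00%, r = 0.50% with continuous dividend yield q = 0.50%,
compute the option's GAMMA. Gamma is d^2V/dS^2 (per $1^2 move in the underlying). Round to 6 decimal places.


d1 = -0.0058958840; d2 = -0.4475688399
phi(d1) = 0.3989353466; exp(-qT) = 0.9962570225; exp(-rT) = 0.9962570225
Gamma = exp(-qT) * phi(d1) / (S * sigma * sqrt(T)) = 0.9962570225 * 0.3989353466 / (24.5900 * 0.5100 * 0.8660254038) = 0.036594

Answer: Gamma = 0.036594


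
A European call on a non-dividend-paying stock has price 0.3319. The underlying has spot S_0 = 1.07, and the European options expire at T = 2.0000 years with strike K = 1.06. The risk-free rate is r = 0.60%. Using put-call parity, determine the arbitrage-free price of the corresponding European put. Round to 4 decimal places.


Answer: Put price = 0.3093

Derivation:
Put-call parity: C - P = S_0 * exp(-qT) - K * exp(-rT).
S_0 * exp(-qT) = 1.0700 * 1.00000000 = 1.07000000
K * exp(-rT) = 1.0600 * 0.98807171 = 1.04735602
P = C - S*exp(-qT) + K*exp(-rT)
P = 0.3319 - 1.07000000 + 1.04735602 = 0.3093


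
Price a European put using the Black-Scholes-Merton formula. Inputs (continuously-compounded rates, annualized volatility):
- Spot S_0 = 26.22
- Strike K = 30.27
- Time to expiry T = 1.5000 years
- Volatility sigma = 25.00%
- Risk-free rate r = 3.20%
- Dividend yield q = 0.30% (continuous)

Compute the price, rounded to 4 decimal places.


Answer: Price = 4.8934

Derivation:
d1 = (ln(S/K) + (r - q + 0.5*sigma^2) * T) / (sigma * sqrt(T)) = -0.17394527
d2 = d1 - sigma * sqrt(T) = -0.48013149
exp(-rT) = 0.95313379; exp(-qT) = 0.99551011
P = K * exp(-rT) * N(-d2) - S_0 * exp(-qT) * N(-d1)
N(-d1) = 0.56904576; N(-d2) = 0.68443305
P = 30.2700 * 0.95313379 * 0.68443305 - 26.2200 * 0.99551011 * 0.56904576 = 4.8934


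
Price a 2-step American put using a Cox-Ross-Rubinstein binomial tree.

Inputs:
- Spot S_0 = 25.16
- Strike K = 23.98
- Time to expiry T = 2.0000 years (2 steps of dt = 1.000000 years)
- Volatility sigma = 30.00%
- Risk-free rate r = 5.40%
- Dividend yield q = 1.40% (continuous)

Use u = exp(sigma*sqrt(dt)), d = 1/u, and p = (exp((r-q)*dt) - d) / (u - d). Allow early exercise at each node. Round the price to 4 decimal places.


Answer: Price = V(0,0) = 2.5677

Derivation:
dt = T/N = 1.000000
u = exp(sigma*sqrt(dt)) = 1.349859; d = 1/u = 0.740818
p = (exp((r-q)*dt) - d) / (u - d) = 0.492566
Discount per step: exp(-r*dt) = 0.947432
Stock lattice S(k, i) with i counting down-moves:
  k=0: S(0,0) = 25.1600
  k=1: S(1,0) = 33.9624; S(1,1) = 18.6390
  k=2: S(2,0) = 45.8445; S(2,1) = 25.1600; S(2,2) = 13.8081
Terminal payoffs V(N, i) = max(K - S_T, 0):
  V(2,0) = 0.000000; V(2,1) = 0.000000; V(2,2) = 10.171899
Backward induction: V(k, i) = exp(-r*dt) * [p * V(k+1, i) + (1-p) * V(k+1, i+1)]; then take max(V_cont, immediate exercise) for American.
  V(1,0) = exp(-r*dt) * [p*0.000000 + (1-p)*0.000000] = 0.000000; exercise = 0.000000; V(1,0) = max -> 0.000000
  V(1,1) = exp(-r*dt) * [p*0.000000 + (1-p)*10.171899] = 4.890237; exercise = 5.341014; V(1,1) = max -> 5.341014
  V(0,0) = exp(-r*dt) * [p*0.000000 + (1-p)*5.341014] = 2.567743; exercise = 0.000000; V(0,0) = max -> 2.567743


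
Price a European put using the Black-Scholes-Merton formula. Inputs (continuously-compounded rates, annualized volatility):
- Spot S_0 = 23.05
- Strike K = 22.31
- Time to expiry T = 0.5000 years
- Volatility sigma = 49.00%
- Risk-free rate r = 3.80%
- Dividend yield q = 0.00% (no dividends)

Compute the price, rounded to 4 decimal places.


d1 = (ln(S/K) + (r - q + 0.5*sigma^2) * T) / (sigma * sqrt(T)) = 0.32225529
d2 = d1 - sigma * sqrt(T) = -0.02422703
exp(-rT) = 0.98117936; exp(-qT) = 1.00000000
P = K * exp(-rT) * N(-d2) - S_0 * exp(-qT) * N(-d1)
N(-d1) = 0.37362965; N(-d2) = 0.50966424
P = 22.3100 * 0.98117936 * 0.50966424 - 23.0500 * 1.00000000 * 0.37362965 = 2.5444

Answer: Price = 2.5444


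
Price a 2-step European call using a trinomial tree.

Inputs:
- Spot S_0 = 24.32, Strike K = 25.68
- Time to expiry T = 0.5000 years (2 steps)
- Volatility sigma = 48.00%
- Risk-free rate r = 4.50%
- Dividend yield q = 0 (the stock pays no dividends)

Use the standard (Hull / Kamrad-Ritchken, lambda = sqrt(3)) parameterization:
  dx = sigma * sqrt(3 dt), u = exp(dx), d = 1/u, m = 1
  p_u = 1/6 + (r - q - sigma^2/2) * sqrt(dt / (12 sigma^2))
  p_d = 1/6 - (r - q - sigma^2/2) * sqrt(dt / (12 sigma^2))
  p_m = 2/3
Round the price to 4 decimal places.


dt = T/N = 0.250000; dx = sigma*sqrt(3*dt) = 0.415692
u = exp(dx) = 1.515419; d = 1/u = 0.659883
p_u = 0.145557, p_m = 0.666667, p_d = 0.187776
Discount per step: exp(-r*dt) = 0.988813
Stock lattice S(k, j) with j the centered position index:
  k=0: S(0,+0) = 24.3200
  k=1: S(1,-1) = 16.0484; S(1,+0) = 24.3200; S(1,+1) = 36.8550
  k=2: S(2,-2) = 10.5900; S(2,-1) = 16.0484; S(2,+0) = 24.3200; S(2,+1) = 36.8550; S(2,+2) = 55.8508
Terminal payoffs V(N, j) = max(S_T - K, 0):
  V(2,-2) = 0.000000; V(2,-1) = 0.000000; V(2,+0) = 0.000000; V(2,+1) = 11.174998; V(2,+2) = 30.170777
Backward induction: V(k, j) = exp(-r*dt) * [p_u * V(k+1, j+1) + p_m * V(k+1, j) + p_d * V(k+1, j-1)]
  V(1,-1) = exp(-r*dt) * [p_u*0.000000 + p_m*0.000000 + p_d*0.000000] = 0.000000
  V(1,+0) = exp(-r*dt) * [p_u*11.174998 + p_m*0.000000 + p_d*0.000000] = 1.608406
  V(1,+1) = exp(-r*dt) * [p_u*30.170777 + p_m*11.174998 + p_d*0.000000] = 11.709105
  V(0,+0) = exp(-r*dt) * [p_u*11.709105 + p_m*1.608406 + p_d*0.000000] = 2.745554

Answer: Price = V(0,0) = 2.7456


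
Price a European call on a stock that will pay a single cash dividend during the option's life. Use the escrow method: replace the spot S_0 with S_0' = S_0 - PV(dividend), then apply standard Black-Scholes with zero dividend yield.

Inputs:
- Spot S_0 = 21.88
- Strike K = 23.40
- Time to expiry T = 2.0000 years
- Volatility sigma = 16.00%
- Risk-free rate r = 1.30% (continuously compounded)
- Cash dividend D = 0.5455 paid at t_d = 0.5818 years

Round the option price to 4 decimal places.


PV(D) = D * exp(-r * t_d) = 0.5455 * 0.99246513 = 0.54138973
S_0' = S_0 - PV(D) = 21.8800 - 0.54138973 = 21.33861027
d1 = (ln(S_0'/K) + (r + sigma^2/2)*T) / (sigma*sqrt(T)) = -0.17950746
d2 = d1 - sigma*sqrt(T) = -0.40578163
exp(-rT) = 0.97433509
N(d1) = 0.42876963; N(d2) = 0.34245153
C = S_0' * N(d1) - K * exp(-rT) * N(d2) = 21.33861027 * 0.42876963 - 23.4000 * 0.97433509 * 0.34245153 = 1.3416

Answer: Price = 1.3416


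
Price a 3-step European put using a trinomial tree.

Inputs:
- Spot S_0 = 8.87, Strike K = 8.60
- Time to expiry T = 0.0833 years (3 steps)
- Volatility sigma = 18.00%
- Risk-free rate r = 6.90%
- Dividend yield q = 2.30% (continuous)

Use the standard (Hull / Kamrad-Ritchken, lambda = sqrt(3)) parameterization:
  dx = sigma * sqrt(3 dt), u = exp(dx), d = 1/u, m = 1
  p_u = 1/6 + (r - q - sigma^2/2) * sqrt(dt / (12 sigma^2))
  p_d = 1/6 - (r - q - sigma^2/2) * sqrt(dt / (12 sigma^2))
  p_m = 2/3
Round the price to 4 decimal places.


dt = T/N = 0.027767; dx = sigma*sqrt(3*dt) = 0.051951
u = exp(dx) = 1.053324; d = 1/u = 0.949375
p_u = 0.174630, p_m = 0.666667, p_d = 0.158703
Discount per step: exp(-r*dt) = 0.998086
Stock lattice S(k, j) with j the centered position index:
  k=0: S(0,+0) = 8.8700
  k=1: S(1,-1) = 8.4210; S(1,+0) = 8.8700; S(1,+1) = 9.3430
  k=2: S(2,-2) = 7.9946; S(2,-1) = 8.4210; S(2,+0) = 8.8700; S(2,+1) = 9.3430; S(2,+2) = 9.8412
  k=3: S(3,-3) = 7.5899; S(3,-2) = 7.9946; S(3,-1) = 8.4210; S(3,+0) = 8.8700; S(3,+1) = 9.3430; S(3,+2) = 9.8412; S(3,+3) = 10.3660
Terminal payoffs V(N, j) = max(K - S_T, 0):
  V(3,-3) = 1.010077; V(3,-2) = 0.605350; V(3,-1) = 0.179041; V(3,+0) = 0.000000; V(3,+1) = 0.000000; V(3,+2) = 0.000000; V(3,+3) = 0.000000
Backward induction: V(k, j) = exp(-r*dt) * [p_u * V(k+1, j+1) + p_m * V(k+1, j) + p_d * V(k+1, j-1)]
  V(2,-2) = exp(-r*dt) * [p_u*0.179041 + p_m*0.605350 + p_d*1.010077] = 0.593996
  V(2,-1) = exp(-r*dt) * [p_u*0.000000 + p_m*0.179041 + p_d*0.605350] = 0.215019
  V(2,+0) = exp(-r*dt) * [p_u*0.000000 + p_m*0.000000 + p_d*0.179041] = 0.028360
  V(2,+1) = exp(-r*dt) * [p_u*0.000000 + p_m*0.000000 + p_d*0.000000] = 0.000000
  V(2,+2) = exp(-r*dt) * [p_u*0.000000 + p_m*0.000000 + p_d*0.000000] = 0.000000
  V(1,-1) = exp(-r*dt) * [p_u*0.028360 + p_m*0.215019 + p_d*0.593996] = 0.242103
  V(1,+0) = exp(-r*dt) * [p_u*0.000000 + p_m*0.028360 + p_d*0.215019] = 0.052929
  V(1,+1) = exp(-r*dt) * [p_u*0.000000 + p_m*0.000000 + p_d*0.028360] = 0.004492
  V(0,+0) = exp(-r*dt) * [p_u*0.004492 + p_m*0.052929 + p_d*0.242103] = 0.074351

Answer: Price = V(0,0) = 0.0744


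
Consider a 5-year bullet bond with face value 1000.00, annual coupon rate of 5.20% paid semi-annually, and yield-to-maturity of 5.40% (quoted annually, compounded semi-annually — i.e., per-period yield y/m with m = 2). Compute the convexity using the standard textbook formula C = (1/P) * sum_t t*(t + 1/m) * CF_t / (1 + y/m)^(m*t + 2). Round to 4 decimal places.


Answer: Convexity = 22.3781

Derivation:
Coupon per period c = face * coupon_rate / m = 26.000000
Periods per year m = 2; per-period yield y/m = 0.027000
Number of cashflows N = 10
Cashflows (t years, CF_t, discount factor 1/(1+y/m)^(m*t), PV):
  t = 0.5000: CF_t = 26.000000, DF = 0.973710, PV = 25.316456
  t = 1.0000: CF_t = 26.000000, DF = 0.948111, PV = 24.650882
  t = 1.5000: CF_t = 26.000000, DF = 0.923185, PV = 24.002806
  t = 2.0000: CF_t = 26.000000, DF = 0.898914, PV = 23.371768
  t = 2.5000: CF_t = 26.000000, DF = 0.875282, PV = 22.757321
  t = 3.0000: CF_t = 26.000000, DF = 0.852270, PV = 22.159027
  t = 3.5000: CF_t = 26.000000, DF = 0.829864, PV = 21.576462
  t = 4.0000: CF_t = 26.000000, DF = 0.808047, PV = 21.009214
  t = 4.5000: CF_t = 26.000000, DF = 0.786803, PV = 20.456878
  t = 5.0000: CF_t = 1026.000000, DF = 0.766118, PV = 786.036883
Price P = sum_t PV_t = 991.337697
Convexity numerator sum_t t*(t + 1/m) * CF_t / (1+y/m)^(m*t + 2):
  t = 0.5000: term = 12.001403
  t = 1.0000: term = 35.057653
  t = 1.5000: term = 68.271962
  t = 2.0000: term = 110.795135
  t = 2.5000: term = 161.823469
  t = 3.0000: term = 220.596744
  t = 3.5000: term = 286.396292
  t = 4.0000: term = 358.543140
  t = 4.5000: term = 436.396226
  t = 5.0000: term = 20494.377497
Convexity = (1/P) * sum = 22184.259520 / 991.337697 = 22.378105


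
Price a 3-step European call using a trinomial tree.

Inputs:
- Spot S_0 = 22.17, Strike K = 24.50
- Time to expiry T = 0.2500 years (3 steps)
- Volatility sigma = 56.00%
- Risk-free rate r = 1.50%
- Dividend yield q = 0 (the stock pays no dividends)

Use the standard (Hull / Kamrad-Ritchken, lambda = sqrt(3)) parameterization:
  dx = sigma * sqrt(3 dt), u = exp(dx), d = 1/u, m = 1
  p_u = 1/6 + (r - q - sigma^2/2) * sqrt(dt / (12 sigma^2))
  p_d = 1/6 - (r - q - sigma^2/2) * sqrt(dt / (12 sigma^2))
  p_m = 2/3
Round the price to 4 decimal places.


dt = T/N = 0.083333; dx = sigma*sqrt(3*dt) = 0.280000
u = exp(dx) = 1.323130; d = 1/u = 0.755784
p_u = 0.145565, p_m = 0.666667, p_d = 0.187768
Discount per step: exp(-r*dt) = 0.998751
Stock lattice S(k, j) with j the centered position index:
  k=0: S(0,+0) = 22.1700
  k=1: S(1,-1) = 16.7557; S(1,+0) = 22.1700; S(1,+1) = 29.3338
  k=2: S(2,-2) = 12.6637; S(2,-1) = 16.7557; S(2,+0) = 22.1700; S(2,+1) = 29.3338; S(2,+2) = 38.8124
  k=3: S(3,-3) = 9.5710; S(3,-2) = 12.6637; S(3,-1) = 16.7557; S(3,+0) = 22.1700; S(3,+1) = 29.3338; S(3,+2) = 38.8124; S(3,+3) = 51.3539
Terminal payoffs V(N, j) = max(S_T - K, 0):
  V(3,-3) = 0.000000; V(3,-2) = 0.000000; V(3,-1) = 0.000000; V(3,+0) = 0.000000; V(3,+1) = 4.833788; V(3,+2) = 14.312409; V(3,+3) = 26.853856
Backward induction: V(k, j) = exp(-r*dt) * [p_u * V(k+1, j+1) + p_m * V(k+1, j) + p_d * V(k+1, j-1)]
  V(2,-2) = exp(-r*dt) * [p_u*0.000000 + p_m*0.000000 + p_d*0.000000] = 0.000000
  V(2,-1) = exp(-r*dt) * [p_u*0.000000 + p_m*0.000000 + p_d*0.000000] = 0.000000
  V(2,+0) = exp(-r*dt) * [p_u*4.833788 + p_m*0.000000 + p_d*0.000000] = 0.702754
  V(2,+1) = exp(-r*dt) * [p_u*14.312409 + p_m*4.833788 + p_d*0.000000] = 5.299290
  V(2,+2) = exp(-r*dt) * [p_u*26.853856 + p_m*14.312409 + p_d*4.833788] = 14.340294
  V(1,-1) = exp(-r*dt) * [p_u*0.702754 + p_m*0.000000 + p_d*0.000000] = 0.102169
  V(1,+0) = exp(-r*dt) * [p_u*5.299290 + p_m*0.702754 + p_d*0.000000] = 1.238347
  V(1,+1) = exp(-r*dt) * [p_u*14.340294 + p_m*5.299290 + p_d*0.702754] = 5.745080
  V(0,+0) = exp(-r*dt) * [p_u*5.745080 + p_m*1.238347 + p_d*0.102169] = 1.678934

Answer: Price = V(0,0) = 1.6789


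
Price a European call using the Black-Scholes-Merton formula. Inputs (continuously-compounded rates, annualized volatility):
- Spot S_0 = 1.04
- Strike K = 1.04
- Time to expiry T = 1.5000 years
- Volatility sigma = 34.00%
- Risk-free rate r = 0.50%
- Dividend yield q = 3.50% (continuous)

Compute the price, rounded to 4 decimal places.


d1 = (ln(S/K) + (r - q + 0.5*sigma^2) * T) / (sigma * sqrt(T)) = 0.10014090
d2 = d1 - sigma * sqrt(T) = -0.31627235
exp(-rT) = 0.99252805; exp(-qT) = 0.94885432
C = S_0 * exp(-qT) * N(d1) - K * exp(-rT) * N(d2)
N(d1) = 0.53988377; N(d2) = 0.37589790
C = 1.0400 * 0.94885432 * 0.53988377 - 1.0400 * 0.99252805 * 0.37589790 = 0.1447

Answer: Price = 0.1447


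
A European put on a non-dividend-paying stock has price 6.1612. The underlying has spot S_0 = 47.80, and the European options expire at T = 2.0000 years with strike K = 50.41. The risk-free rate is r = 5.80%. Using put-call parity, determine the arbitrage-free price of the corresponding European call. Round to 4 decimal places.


Put-call parity: C - P = S_0 * exp(-qT) - K * exp(-rT).
S_0 * exp(-qT) = 47.8000 * 1.00000000 = 47.80000000
K * exp(-rT) = 50.4100 * 0.89047522 = 44.88885601
C = P + S*exp(-qT) - K*exp(-rT)
C = 6.1612 + 47.80000000 - 44.88885601 = 9.0723

Answer: Call price = 9.0723


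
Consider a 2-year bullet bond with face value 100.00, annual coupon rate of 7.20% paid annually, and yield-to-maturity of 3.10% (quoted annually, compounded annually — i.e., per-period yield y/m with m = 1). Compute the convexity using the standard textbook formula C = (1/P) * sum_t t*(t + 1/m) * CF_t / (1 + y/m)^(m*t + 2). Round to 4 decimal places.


Answer: Convexity = 5.4009

Derivation:
Coupon per period c = face * coupon_rate / m = 7.200000
Periods per year m = 1; per-period yield y/m = 0.031000
Number of cashflows N = 2
Cashflows (t years, CF_t, discount factor 1/(1+y/m)^(m*t), PV):
  t = 1.0000: CF_t = 7.200000, DF = 0.969932, PV = 6.983511
  t = 2.0000: CF_t = 107.200000, DF = 0.940768, PV = 100.850360
Price P = sum_t PV_t = 107.833872
Convexity numerator sum_t t*(t + 1/m) * CF_t / (1+y/m)^(m*t + 2):
  t = 1.0000: term = 13.139732
  t = 2.0000: term = 569.260926
Convexity = (1/P) * sum = 582.400657 / 107.833872 = 5.400906


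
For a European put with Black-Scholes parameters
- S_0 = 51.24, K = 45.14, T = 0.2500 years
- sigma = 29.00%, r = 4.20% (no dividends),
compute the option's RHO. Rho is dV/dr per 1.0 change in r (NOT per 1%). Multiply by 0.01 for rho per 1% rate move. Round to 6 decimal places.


Answer: Rho = -2.133389

Derivation:
d1 = 1.0190634872; d2 = 0.8740634872
phi(d1) = 0.2373584748; exp(-qT) = 1.0000000000; exp(-rT) = 0.9895549326
N(-d2) = 0.1910418402
Rho = -K*T*exp(-rT)*N(-d2) = -45.1400 * 0.2500 * 0.9895549326 * 0.1910418402 = -2.133389


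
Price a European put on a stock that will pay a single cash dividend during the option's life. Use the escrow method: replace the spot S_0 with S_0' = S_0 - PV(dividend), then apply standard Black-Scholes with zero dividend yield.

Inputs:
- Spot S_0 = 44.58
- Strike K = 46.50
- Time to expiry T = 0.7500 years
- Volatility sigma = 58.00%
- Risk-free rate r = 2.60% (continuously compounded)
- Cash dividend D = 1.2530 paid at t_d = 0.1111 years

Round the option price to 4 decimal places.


PV(D) = D * exp(-r * t_d) = 1.2530 * 0.99711557 = 1.24938581
S_0' = S_0 - PV(D) = 44.5800 - 1.24938581 = 43.33061419
d1 = (ln(S_0'/K) + (r + sigma^2/2)*T) / (sigma*sqrt(T)) = 0.14942840
d2 = d1 - sigma*sqrt(T) = -0.35286634
exp(-rT) = 0.98068890
N(-d1) = 0.44060780; N(-d2) = 0.63790568
P = K * exp(-rT) * N(-d2) - S_0' * N(-d1) = 46.5000 * 0.98068890 * 0.63790568 - 43.33061419 * 0.44060780 = 9.9980

Answer: Price = 9.9980


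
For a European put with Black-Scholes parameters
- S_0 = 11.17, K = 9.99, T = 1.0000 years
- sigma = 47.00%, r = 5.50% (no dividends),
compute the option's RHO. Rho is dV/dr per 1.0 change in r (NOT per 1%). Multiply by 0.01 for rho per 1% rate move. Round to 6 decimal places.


Answer: Rho = -4.277736

Derivation:
d1 = 0.5895681286; d2 = 0.1195681286
phi(d1) = 0.3352985928; exp(-qT) = 1.0000000000; exp(-rT) = 0.9464851480
N(-d2) = 0.4524126341
Rho = -K*T*exp(-rT)*N(-d2) = -9.9900 * 1.0000 * 0.9464851480 * 0.4524126341 = -4.277736


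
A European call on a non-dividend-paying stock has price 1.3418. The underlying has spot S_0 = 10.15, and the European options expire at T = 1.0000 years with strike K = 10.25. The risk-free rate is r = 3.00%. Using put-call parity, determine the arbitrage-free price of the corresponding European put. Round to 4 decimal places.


Answer: Put price = 1.1389

Derivation:
Put-call parity: C - P = S_0 * exp(-qT) - K * exp(-rT).
S_0 * exp(-qT) = 10.1500 * 1.00000000 = 10.15000000
K * exp(-rT) = 10.2500 * 0.97044553 = 9.94706672
P = C - S*exp(-qT) + K*exp(-rT)
P = 1.3418 - 10.15000000 + 9.94706672 = 1.1389


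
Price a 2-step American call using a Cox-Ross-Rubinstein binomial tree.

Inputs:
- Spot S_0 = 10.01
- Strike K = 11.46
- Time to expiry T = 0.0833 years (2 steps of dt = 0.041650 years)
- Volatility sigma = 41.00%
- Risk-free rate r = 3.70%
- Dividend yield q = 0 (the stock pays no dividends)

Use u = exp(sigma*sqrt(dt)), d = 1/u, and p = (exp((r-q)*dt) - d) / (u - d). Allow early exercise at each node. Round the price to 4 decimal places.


dt = T/N = 0.041650
u = exp(sigma*sqrt(dt)) = 1.087275; d = 1/u = 0.919731
p = (exp((r-q)*dt) - d) / (u - d) = 0.488299
Discount per step: exp(-r*dt) = 0.998460
Stock lattice S(k, i) with i counting down-moves:
  k=0: S(0,0) = 10.0100
  k=1: S(1,0) = 10.8836; S(1,1) = 9.2065
  k=2: S(2,0) = 11.8335; S(2,1) = 10.0100; S(2,2) = 8.4675
Terminal payoffs V(N, i) = max(S_T - K, 0):
  V(2,0) = 0.373481; V(2,1) = 0.000000; V(2,2) = 0.000000
Backward induction: V(k, i) = exp(-r*dt) * [p * V(k+1, i) + (1-p) * V(k+1, i+1)]; then take max(V_cont, immediate exercise) for American.
  V(1,0) = exp(-r*dt) * [p*0.373481 + (1-p)*0.000000] = 0.182090; exercise = 0.000000; V(1,0) = max -> 0.182090
  V(1,1) = exp(-r*dt) * [p*0.000000 + (1-p)*0.000000] = 0.000000; exercise = 0.000000; V(1,1) = max -> 0.000000
  V(0,0) = exp(-r*dt) * [p*0.182090 + (1-p)*0.000000] = 0.088777; exercise = 0.000000; V(0,0) = max -> 0.088777

Answer: Price = V(0,0) = 0.0888


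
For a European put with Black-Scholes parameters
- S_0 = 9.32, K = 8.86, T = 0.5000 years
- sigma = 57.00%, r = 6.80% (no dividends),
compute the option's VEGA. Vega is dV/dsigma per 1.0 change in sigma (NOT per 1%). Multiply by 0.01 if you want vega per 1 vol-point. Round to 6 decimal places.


d1 = 0.4114638582; d2 = 0.0084129929
phi(d1) = 0.3665612000; exp(-qT) = 1.0000000000; exp(-rT) = 0.9665715046
Vega = S * exp(-qT) * phi(d1) * sqrt(T) = 9.3200 * 1.0000000000 * 0.3665612000 * 0.7071067812 = 2.415725

Answer: Vega = 2.415725


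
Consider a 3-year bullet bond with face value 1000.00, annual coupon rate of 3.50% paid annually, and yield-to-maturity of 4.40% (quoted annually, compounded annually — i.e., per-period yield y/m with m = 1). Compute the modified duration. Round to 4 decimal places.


Coupon per period c = face * coupon_rate / m = 35.000000
Periods per year m = 1; per-period yield y/m = 0.044000
Number of cashflows N = 3
Cashflows (t years, CF_t, discount factor 1/(1+y/m)^(m*t), PV):
  t = 1.0000: CF_t = 35.000000, DF = 0.957854, PV = 33.524904
  t = 2.0000: CF_t = 35.000000, DF = 0.917485, PV = 32.111977
  t = 3.0000: CF_t = 1035.000000, DF = 0.878817, PV = 909.575709
Price P = sum_t PV_t = 975.212591
First compute Macaulay numerator sum_t t * PV_t:
  t * PV_t at t = 1.0000: 33.524904
  t * PV_t at t = 2.0000: 64.223954
  t * PV_t at t = 3.0000: 2728.727128
Macaulay duration D = 2826.475987 / 975.212591 = 2.898318
Modified duration = D / (1 + y/m) = 2.898318 / (1 + 0.044000) = 2.776166

Answer: Modified duration = 2.7762


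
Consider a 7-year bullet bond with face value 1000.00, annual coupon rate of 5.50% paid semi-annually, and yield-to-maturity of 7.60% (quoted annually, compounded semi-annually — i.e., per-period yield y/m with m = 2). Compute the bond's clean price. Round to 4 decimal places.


Answer: Price = 887.6083

Derivation:
Coupon per period c = face * coupon_rate / m = 27.500000
Periods per year m = 2; per-period yield y/m = 0.038000
Number of cashflows N = 14
Cashflows (t years, CF_t, discount factor 1/(1+y/m)^(m*t), PV):
  t = 0.5000: CF_t = 27.500000, DF = 0.963391, PV = 26.493256
  t = 1.0000: CF_t = 27.500000, DF = 0.928122, PV = 25.523368
  t = 1.5000: CF_t = 27.500000, DF = 0.894145, PV = 24.588987
  t = 2.0000: CF_t = 27.500000, DF = 0.861411, PV = 23.688812
  t = 2.5000: CF_t = 27.500000, DF = 0.829876, PV = 22.821591
  t = 3.0000: CF_t = 27.500000, DF = 0.799495, PV = 21.986119
  t = 3.5000: CF_t = 27.500000, DF = 0.770227, PV = 21.181232
  t = 4.0000: CF_t = 27.500000, DF = 0.742030, PV = 20.405811
  t = 4.5000: CF_t = 27.500000, DF = 0.714865, PV = 19.658778
  t = 5.0000: CF_t = 27.500000, DF = 0.688694, PV = 18.939092
  t = 5.5000: CF_t = 27.500000, DF = 0.663482, PV = 18.245754
  t = 6.0000: CF_t = 27.500000, DF = 0.639193, PV = 17.577797
  t = 6.5000: CF_t = 27.500000, DF = 0.615793, PV = 16.934294
  t = 7.0000: CF_t = 1027.500000, DF = 0.593249, PV = 609.563398
Price P = sum_t PV_t = 887.608290


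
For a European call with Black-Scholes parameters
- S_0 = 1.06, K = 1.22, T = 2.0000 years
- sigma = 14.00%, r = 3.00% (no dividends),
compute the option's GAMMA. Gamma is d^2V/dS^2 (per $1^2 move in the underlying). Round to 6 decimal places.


Answer: Gamma = 1.812846

Derivation:
d1 = -0.3080053630; d2 = -0.5059952617
phi(d1) = 0.3804607788; exp(-qT) = 1.0000000000; exp(-rT) = 0.9417645336
Gamma = exp(-qT) * phi(d1) / (S * sigma * sqrt(T)) = 1.0000000000 * 0.3804607788 / (1.0600 * 0.1400 * 1.4142135624) = 1.812846


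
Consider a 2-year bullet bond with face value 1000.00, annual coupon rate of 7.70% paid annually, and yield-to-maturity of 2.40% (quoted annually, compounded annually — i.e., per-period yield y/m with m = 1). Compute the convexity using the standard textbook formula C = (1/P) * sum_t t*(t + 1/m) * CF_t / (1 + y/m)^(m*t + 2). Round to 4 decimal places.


Coupon per period c = face * coupon_rate / m = 77.000000
Periods per year m = 1; per-period yield y/m = 0.024000
Number of cashflows N = 2
Cashflows (t years, CF_t, discount factor 1/(1+y/m)^(m*t), PV):
  t = 1.0000: CF_t = 77.000000, DF = 0.976562, PV = 75.195312
  t = 2.0000: CF_t = 1077.000000, DF = 0.953674, PV = 1027.107239
Price P = sum_t PV_t = 1102.302551
Convexity numerator sum_t t*(t + 1/m) * CF_t / (1+y/m)^(m*t + 2):
  t = 1.0000: term = 143.423676
  t = 2.0000: term = 5877.154763
Convexity = (1/P) * sum = 6020.578439 / 1102.302551 = 5.461820

Answer: Convexity = 5.4618


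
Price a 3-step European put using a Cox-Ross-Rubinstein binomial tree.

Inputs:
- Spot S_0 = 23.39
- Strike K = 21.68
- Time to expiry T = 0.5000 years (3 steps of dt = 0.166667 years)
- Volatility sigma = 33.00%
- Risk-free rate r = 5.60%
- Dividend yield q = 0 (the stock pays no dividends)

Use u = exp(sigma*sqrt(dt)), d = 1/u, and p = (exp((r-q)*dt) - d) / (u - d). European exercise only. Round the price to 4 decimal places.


Answer: Price = V(0,0) = 1.1832

Derivation:
dt = T/N = 0.166667
u = exp(sigma*sqrt(dt)) = 1.144219; d = 1/u = 0.873959
p = (exp((r-q)*dt) - d) / (u - d) = 0.501067
Discount per step: exp(-r*dt) = 0.990710
Stock lattice S(k, i) with i counting down-moves:
  k=0: S(0,0) = 23.3900
  k=1: S(1,0) = 26.7633; S(1,1) = 20.4419
  k=2: S(2,0) = 30.6230; S(2,1) = 23.3900; S(2,2) = 17.8654
  k=3: S(3,0) = 35.0394; S(3,1) = 26.7633; S(3,2) = 20.4419; S(3,3) = 15.6136
Terminal payoffs V(N, i) = max(K - S_T, 0):
  V(3,0) = 0.000000; V(3,1) = 0.000000; V(3,2) = 1.238101; V(3,3) = 6.066393
Backward induction: V(k, i) = exp(-r*dt) * [p * V(k+1, i) + (1-p) * V(k+1, i+1)].
  V(2,0) = exp(-r*dt) * [p*0.000000 + (1-p)*0.000000] = 0.000000
  V(2,1) = exp(-r*dt) * [p*0.000000 + (1-p)*1.238101] = 0.611991
  V(2,2) = exp(-r*dt) * [p*1.238101 + (1-p)*6.066393] = 3.613216
  V(1,0) = exp(-r*dt) * [p*0.000000 + (1-p)*0.611991] = 0.302506
  V(1,1) = exp(-r*dt) * [p*0.611991 + (1-p)*3.613216] = 2.089806
  V(0,0) = exp(-r*dt) * [p*0.302506 + (1-p)*2.089806] = 1.183155


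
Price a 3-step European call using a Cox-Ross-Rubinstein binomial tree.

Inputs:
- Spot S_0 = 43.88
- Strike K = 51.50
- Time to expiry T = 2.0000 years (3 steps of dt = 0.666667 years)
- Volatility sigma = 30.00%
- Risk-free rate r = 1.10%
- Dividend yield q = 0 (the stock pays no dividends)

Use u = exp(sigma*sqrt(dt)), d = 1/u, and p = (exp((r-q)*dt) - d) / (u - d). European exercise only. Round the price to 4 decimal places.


Answer: Price = V(0,0) = 5.1655

Derivation:
dt = T/N = 0.666667
u = exp(sigma*sqrt(dt)) = 1.277556; d = 1/u = 0.782744
p = (exp((r-q)*dt) - d) / (u - d) = 0.453942
Discount per step: exp(-r*dt) = 0.992693
Stock lattice S(k, i) with i counting down-moves:
  k=0: S(0,0) = 43.8800
  k=1: S(1,0) = 56.0592; S(1,1) = 34.3468
  k=2: S(2,0) = 71.6187; S(2,1) = 43.8800; S(2,2) = 26.8848
  k=3: S(3,0) = 91.4969; S(3,1) = 56.0592; S(3,2) = 34.3468; S(3,3) = 21.0439
Terminal payoffs V(N, i) = max(S_T - K, 0):
  V(3,0) = 39.996943; V(3,1) = 4.559163; V(3,2) = 0.000000; V(3,3) = 0.000000
Backward induction: V(k, i) = exp(-r*dt) * [p * V(k+1, i) + (1-p) * V(k+1, i+1)].
  V(2,0) = exp(-r*dt) * [p*39.996943 + (1-p)*4.559163] = 20.495012
  V(2,1) = exp(-r*dt) * [p*4.559163 + (1-p)*0.000000] = 2.054474
  V(2,2) = exp(-r*dt) * [p*0.000000 + (1-p)*0.000000] = 0.000000
  V(1,0) = exp(-r*dt) * [p*20.495012 + (1-p)*2.054474] = 10.349236
  V(1,1) = exp(-r*dt) * [p*2.054474 + (1-p)*0.000000] = 0.925798
  V(0,0) = exp(-r*dt) * [p*10.349236 + (1-p)*0.925798] = 5.165473


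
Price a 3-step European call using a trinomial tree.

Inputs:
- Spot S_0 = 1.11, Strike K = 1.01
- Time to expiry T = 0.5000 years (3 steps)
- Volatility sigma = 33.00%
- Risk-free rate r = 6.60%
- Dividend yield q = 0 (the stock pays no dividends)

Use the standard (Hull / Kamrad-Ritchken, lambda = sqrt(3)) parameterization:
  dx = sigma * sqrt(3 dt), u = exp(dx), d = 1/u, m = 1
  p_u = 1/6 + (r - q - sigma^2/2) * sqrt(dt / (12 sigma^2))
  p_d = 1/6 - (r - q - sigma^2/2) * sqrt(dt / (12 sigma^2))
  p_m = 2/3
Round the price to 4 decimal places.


dt = T/N = 0.166667; dx = sigma*sqrt(3*dt) = 0.233345
u = exp(dx) = 1.262817; d = 1/u = 0.791880
p_u = 0.170791, p_m = 0.666667, p_d = 0.162542
Discount per step: exp(-r*dt) = 0.989060
Stock lattice S(k, j) with j the centered position index:
  k=0: S(0,+0) = 1.1100
  k=1: S(1,-1) = 0.8790; S(1,+0) = 1.1100; S(1,+1) = 1.4017
  k=2: S(2,-2) = 0.6961; S(2,-1) = 0.8790; S(2,+0) = 1.1100; S(2,+1) = 1.4017; S(2,+2) = 1.7701
  k=3: S(3,-3) = 0.5512; S(3,-2) = 0.6961; S(3,-1) = 0.8790; S(3,+0) = 1.1100; S(3,+1) = 1.4017; S(3,+2) = 1.7701; S(3,+3) = 2.2353
Terminal payoffs V(N, j) = max(S_T - K, 0):
  V(3,-3) = 0.000000; V(3,-2) = 0.000000; V(3,-1) = 0.000000; V(3,+0) = 0.100000; V(3,+1) = 0.391727; V(3,+2) = 0.760126; V(3,+3) = 1.225345
Backward induction: V(k, j) = exp(-r*dt) * [p_u * V(k+1, j+1) + p_m * V(k+1, j) + p_d * V(k+1, j-1)]
  V(2,-2) = exp(-r*dt) * [p_u*0.000000 + p_m*0.000000 + p_d*0.000000] = 0.000000
  V(2,-1) = exp(-r*dt) * [p_u*0.100000 + p_m*0.000000 + p_d*0.000000] = 0.016892
  V(2,+0) = exp(-r*dt) * [p_u*0.391727 + p_m*0.100000 + p_d*0.000000] = 0.132109
  V(2,+1) = exp(-r*dt) * [p_u*0.760126 + p_m*0.391727 + p_d*0.100000] = 0.402774
  V(2,+2) = exp(-r*dt) * [p_u*1.225345 + p_m*0.760126 + p_d*0.391727] = 0.771171
  V(1,-1) = exp(-r*dt) * [p_u*0.132109 + p_m*0.016892 + p_d*0.000000] = 0.033455
  V(1,+0) = exp(-r*dt) * [p_u*0.402774 + p_m*0.132109 + p_d*0.016892] = 0.157863
  V(1,+1) = exp(-r*dt) * [p_u*0.771171 + p_m*0.402774 + p_d*0.132109] = 0.417085
  V(0,+0) = exp(-r*dt) * [p_u*0.417085 + p_m*0.157863 + p_d*0.033455] = 0.179924

Answer: Price = V(0,0) = 0.1799


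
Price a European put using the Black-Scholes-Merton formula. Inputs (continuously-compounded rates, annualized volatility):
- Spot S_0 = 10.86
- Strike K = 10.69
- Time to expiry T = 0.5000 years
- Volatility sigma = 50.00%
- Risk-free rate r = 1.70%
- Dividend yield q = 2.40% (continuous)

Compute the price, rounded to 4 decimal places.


Answer: Price = 1.4319

Derivation:
d1 = (ln(S/K) + (r - q + 0.5*sigma^2) * T) / (sigma * sqrt(T)) = 0.21150296
d2 = d1 - sigma * sqrt(T) = -0.14205043
exp(-rT) = 0.99153602; exp(-qT) = 0.98807171
P = K * exp(-rT) * N(-d2) - S_0 * exp(-qT) * N(-d1)
N(-d1) = 0.41624741; N(-d2) = 0.55647991
P = 10.6900 * 0.99153602 * 0.55647991 - 10.8600 * 0.98807171 * 0.41624741 = 1.4319
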